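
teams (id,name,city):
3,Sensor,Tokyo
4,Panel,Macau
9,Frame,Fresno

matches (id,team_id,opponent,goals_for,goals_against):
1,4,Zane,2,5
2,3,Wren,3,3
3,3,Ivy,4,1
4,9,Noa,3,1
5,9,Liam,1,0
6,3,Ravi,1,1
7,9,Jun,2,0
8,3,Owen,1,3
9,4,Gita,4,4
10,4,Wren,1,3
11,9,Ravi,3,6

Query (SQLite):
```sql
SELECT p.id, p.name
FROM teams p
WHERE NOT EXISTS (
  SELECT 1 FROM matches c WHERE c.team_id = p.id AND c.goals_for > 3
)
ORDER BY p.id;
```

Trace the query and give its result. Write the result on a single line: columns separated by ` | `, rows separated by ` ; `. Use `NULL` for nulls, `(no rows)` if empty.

For each teams row, check whether any matches with matching team_id has goals_for > 3.
Keep rows where that is false.

9 | Frame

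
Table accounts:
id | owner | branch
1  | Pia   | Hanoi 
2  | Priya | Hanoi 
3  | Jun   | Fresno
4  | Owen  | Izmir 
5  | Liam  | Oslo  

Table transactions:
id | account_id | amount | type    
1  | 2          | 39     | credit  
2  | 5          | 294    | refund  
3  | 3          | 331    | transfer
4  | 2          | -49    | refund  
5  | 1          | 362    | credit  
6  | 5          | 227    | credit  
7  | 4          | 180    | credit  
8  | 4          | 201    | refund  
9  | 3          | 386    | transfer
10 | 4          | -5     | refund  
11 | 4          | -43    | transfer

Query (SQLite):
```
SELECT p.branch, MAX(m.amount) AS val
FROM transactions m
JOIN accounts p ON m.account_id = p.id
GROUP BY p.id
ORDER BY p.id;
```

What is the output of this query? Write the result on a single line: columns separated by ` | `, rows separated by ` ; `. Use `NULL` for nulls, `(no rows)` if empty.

Join each transactions row to its accounts via account_id.
Group joined rows by accounts.id; compute MAX(m.amount) per group.
  1: ids {5} → MAX(m.amount)=362
  2: ids {1, 4} → MAX(m.amount)=39
  3: ids {3, 9} → MAX(m.amount)=386
  4: ids {7, 8, 10, 11} → MAX(m.amount)=201
  5: ids {2, 6} → MAX(m.amount)=294

Hanoi | 362 ; Hanoi | 39 ; Fresno | 386 ; Izmir | 201 ; Oslo | 294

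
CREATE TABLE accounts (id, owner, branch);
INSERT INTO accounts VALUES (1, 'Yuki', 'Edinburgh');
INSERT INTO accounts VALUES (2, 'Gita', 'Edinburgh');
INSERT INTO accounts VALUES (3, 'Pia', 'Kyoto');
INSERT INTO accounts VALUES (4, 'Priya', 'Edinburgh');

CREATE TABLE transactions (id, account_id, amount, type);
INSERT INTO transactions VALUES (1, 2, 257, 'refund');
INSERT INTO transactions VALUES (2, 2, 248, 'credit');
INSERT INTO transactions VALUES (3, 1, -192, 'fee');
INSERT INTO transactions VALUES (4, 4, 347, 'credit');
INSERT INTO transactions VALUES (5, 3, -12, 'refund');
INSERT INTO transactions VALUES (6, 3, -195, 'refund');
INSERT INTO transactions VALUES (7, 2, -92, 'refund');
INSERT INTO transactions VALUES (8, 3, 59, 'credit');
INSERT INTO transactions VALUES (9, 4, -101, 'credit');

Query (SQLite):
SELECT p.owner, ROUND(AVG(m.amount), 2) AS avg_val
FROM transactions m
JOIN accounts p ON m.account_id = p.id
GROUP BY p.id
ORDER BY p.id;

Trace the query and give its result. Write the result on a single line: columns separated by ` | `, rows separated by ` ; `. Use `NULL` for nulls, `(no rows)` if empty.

Join each transactions row to its accounts via account_id.
Group joined rows by accounts.id; compute ROUND(AVG(m.amount), 2) per group.
  1: ids {3} → ROUND(AVG(m.amount), 2)=-192
  2: ids {1, 2, 7} → ROUND(AVG(m.amount), 2)=137.67
  3: ids {5, 6, 8} → ROUND(AVG(m.amount), 2)=-49.33
  4: ids {4, 9} → ROUND(AVG(m.amount), 2)=123

Yuki | -192 ; Gita | 137.67 ; Pia | -49.33 ; Priya | 123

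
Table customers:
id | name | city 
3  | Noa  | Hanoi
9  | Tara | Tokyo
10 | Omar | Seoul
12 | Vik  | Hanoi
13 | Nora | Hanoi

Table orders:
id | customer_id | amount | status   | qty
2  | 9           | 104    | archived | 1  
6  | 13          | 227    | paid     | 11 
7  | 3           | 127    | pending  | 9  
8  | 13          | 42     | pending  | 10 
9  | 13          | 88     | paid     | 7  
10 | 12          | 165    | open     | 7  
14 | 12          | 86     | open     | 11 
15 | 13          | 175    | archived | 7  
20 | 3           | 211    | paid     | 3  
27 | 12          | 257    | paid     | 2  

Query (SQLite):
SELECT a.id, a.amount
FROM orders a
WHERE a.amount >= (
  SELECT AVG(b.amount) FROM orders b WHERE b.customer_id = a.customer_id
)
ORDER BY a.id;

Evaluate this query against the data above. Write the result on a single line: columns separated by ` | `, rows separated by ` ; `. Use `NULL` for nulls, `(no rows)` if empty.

2 | 104 ; 6 | 227 ; 15 | 175 ; 20 | 211 ; 27 | 257

For each orders row a, compute AVG(amount) over rows sharing a.customer_id.
Keep row a if a.amount >= that per-group AVG.
  customer_id=3: AVG(amount) = 169.0
  customer_id=9: AVG(amount) = 104.0
  customer_id=12: AVG(amount) = 169.333333
  customer_id=13: AVG(amount) = 133.0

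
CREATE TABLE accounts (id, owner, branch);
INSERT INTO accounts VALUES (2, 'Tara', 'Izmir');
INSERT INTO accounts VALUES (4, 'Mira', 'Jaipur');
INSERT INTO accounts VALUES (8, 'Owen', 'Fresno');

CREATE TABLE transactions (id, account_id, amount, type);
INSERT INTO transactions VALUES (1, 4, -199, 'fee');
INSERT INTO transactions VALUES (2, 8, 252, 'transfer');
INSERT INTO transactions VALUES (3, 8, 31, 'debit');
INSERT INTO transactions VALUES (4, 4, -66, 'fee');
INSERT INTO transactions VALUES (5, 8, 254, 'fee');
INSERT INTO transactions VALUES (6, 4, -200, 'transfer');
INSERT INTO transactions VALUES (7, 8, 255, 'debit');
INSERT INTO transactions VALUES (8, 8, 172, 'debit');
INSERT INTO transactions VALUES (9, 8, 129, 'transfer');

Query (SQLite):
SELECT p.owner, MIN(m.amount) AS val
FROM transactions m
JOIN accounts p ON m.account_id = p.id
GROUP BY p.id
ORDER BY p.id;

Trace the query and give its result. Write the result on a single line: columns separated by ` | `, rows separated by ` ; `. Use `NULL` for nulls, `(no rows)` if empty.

Join each transactions row to its accounts via account_id.
Group joined rows by accounts.id; compute MIN(m.amount) per group.
  4: ids {1, 4, 6} → MIN(m.amount)=-200
  8: ids {2, 3, 5, 7, 8, 9} → MIN(m.amount)=31

Mira | -200 ; Owen | 31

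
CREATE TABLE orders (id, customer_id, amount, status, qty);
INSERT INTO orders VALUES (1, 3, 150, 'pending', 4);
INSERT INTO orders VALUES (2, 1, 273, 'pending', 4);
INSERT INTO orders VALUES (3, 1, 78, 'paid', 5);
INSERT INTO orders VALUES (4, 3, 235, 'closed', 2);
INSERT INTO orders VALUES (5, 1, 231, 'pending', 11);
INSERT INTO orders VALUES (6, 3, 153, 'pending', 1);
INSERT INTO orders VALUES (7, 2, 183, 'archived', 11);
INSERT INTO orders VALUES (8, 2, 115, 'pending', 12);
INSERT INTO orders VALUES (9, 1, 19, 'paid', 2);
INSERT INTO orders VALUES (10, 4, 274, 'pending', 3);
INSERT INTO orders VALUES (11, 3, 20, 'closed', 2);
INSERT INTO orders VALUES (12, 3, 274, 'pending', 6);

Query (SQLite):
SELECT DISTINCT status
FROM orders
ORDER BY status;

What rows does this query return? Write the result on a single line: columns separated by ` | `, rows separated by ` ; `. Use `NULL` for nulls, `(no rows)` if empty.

Collect distinct status values from orders.

archived ; closed ; paid ; pending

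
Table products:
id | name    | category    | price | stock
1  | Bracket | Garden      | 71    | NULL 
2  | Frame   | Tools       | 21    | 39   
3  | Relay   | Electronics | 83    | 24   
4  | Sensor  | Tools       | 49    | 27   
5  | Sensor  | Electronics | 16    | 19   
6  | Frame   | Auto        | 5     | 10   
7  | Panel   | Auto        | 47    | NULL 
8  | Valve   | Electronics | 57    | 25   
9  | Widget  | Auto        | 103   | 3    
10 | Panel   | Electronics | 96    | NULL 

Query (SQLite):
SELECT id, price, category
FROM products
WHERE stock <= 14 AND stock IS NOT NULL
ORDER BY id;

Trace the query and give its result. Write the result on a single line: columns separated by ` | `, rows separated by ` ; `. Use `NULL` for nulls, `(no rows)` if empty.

6 | 5 | Auto ; 9 | 103 | Auto

stock <= 14: ids {6, 9}
stock IS NOT NULL: ids {2, 3, 4, 5, 6, 8, 9}
Combine with AND.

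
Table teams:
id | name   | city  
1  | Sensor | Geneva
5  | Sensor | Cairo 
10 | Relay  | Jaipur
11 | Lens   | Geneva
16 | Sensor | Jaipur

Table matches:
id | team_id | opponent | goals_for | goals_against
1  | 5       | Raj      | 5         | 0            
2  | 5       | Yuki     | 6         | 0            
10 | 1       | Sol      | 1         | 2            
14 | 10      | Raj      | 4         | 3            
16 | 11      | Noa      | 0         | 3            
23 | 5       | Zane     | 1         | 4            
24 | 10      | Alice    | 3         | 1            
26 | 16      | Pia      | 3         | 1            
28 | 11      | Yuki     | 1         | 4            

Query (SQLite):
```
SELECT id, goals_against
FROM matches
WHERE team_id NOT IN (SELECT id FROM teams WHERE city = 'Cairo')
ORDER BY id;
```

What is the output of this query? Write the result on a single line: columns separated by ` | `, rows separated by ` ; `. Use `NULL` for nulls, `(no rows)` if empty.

Inner query: teams.id where city = 'Cairo'.
Outer: keep matches rows whose team_id is not in that set.
Inner query → {5}

10 | 2 ; 14 | 3 ; 16 | 3 ; 24 | 1 ; 26 | 1 ; 28 | 4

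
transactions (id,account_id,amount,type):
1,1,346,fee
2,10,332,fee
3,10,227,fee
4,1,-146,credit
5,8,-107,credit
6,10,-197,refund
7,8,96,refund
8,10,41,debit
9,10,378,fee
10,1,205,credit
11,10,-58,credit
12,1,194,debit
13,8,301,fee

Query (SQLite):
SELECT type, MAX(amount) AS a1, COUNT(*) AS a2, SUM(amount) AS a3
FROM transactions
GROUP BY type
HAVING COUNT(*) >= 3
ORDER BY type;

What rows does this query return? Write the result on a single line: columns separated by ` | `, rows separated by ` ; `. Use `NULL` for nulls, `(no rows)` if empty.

Group transactions by type.
Per group compute: MAX(amount), COUNT(*), SUM(amount).
HAVING: drop groups with fewer than 3 rows.
  credit: ids {4, 5, 10, 11} → MAX(amount)=205, COUNT(*)=4, SUM(amount)=-106
  debit: ids {8, 12} → MAX(amount)=194, COUNT(*)=2, SUM(amount)=235
  fee: ids {1, 2, 3, 9, 13} → MAX(amount)=378, COUNT(*)=5, SUM(amount)=1584
  refund: ids {6, 7} → MAX(amount)=96, COUNT(*)=2, SUM(amount)=-101

credit | 205 | 4 | -106 ; fee | 378 | 5 | 1584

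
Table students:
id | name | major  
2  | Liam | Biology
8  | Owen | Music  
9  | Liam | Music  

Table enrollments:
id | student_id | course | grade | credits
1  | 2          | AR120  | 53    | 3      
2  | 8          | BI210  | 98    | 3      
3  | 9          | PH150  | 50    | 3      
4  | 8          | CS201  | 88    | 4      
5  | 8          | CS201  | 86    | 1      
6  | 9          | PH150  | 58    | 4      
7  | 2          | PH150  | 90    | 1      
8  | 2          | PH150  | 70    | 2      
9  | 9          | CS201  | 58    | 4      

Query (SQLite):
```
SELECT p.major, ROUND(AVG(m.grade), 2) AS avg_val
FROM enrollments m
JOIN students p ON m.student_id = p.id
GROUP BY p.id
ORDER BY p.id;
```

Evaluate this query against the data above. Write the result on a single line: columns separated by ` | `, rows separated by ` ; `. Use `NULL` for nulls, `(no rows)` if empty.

Join each enrollments row to its students via student_id.
Group joined rows by students.id; compute ROUND(AVG(m.grade), 2) per group.
  2: ids {1, 7, 8} → ROUND(AVG(m.grade), 2)=71
  8: ids {2, 4, 5} → ROUND(AVG(m.grade), 2)=90.67
  9: ids {3, 6, 9} → ROUND(AVG(m.grade), 2)=55.33

Biology | 71 ; Music | 90.67 ; Music | 55.33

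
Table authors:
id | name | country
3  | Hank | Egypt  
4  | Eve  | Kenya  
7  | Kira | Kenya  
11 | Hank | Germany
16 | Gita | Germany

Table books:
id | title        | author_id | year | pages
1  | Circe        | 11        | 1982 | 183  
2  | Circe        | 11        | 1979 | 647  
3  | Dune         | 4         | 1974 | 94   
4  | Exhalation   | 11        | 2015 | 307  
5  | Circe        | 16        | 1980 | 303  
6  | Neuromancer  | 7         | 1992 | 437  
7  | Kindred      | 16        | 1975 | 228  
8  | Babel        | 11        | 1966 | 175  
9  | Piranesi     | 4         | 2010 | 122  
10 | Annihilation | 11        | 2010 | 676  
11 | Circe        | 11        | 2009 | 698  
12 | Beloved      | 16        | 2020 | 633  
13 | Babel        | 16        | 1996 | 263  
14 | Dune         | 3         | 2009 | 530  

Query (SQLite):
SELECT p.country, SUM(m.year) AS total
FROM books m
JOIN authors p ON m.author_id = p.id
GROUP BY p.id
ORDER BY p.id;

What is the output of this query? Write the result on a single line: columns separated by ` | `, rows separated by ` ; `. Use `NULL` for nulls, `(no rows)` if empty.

Join each books row to its authors via author_id.
Group joined rows by authors.id; compute SUM(m.year) per group.
  3: ids {14} → SUM(m.year)=2009
  4: ids {3, 9} → SUM(m.year)=3984
  7: ids {6} → SUM(m.year)=1992
  11: ids {1, 2, 4, 8, 10, 11} → SUM(m.year)=11961
  16: ids {5, 7, 12, 13} → SUM(m.year)=7971

Egypt | 2009 ; Kenya | 3984 ; Kenya | 1992 ; Germany | 11961 ; Germany | 7971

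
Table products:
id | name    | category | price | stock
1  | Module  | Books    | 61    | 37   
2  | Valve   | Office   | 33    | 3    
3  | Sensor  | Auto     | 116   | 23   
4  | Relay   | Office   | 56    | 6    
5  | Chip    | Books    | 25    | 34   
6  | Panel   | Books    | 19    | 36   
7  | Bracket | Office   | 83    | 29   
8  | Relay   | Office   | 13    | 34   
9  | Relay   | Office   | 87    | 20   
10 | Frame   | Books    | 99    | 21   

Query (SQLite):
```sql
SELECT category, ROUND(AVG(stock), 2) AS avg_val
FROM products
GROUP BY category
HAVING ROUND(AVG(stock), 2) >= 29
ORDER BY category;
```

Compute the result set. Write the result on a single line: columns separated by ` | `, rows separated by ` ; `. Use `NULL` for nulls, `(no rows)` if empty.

Partition products by category; compute ROUND(AVG(stock), 2) within each group.
HAVING: keep groups where ROUND(AVG(stock), 2) >= 29.
  Auto: ids {3} → ROUND(AVG(stock), 2)=23
  Books: ids {1, 5, 6, 10} → ROUND(AVG(stock), 2)=32
  Office: ids {2, 4, 7, 8, 9} → ROUND(AVG(stock), 2)=18.4

Books | 32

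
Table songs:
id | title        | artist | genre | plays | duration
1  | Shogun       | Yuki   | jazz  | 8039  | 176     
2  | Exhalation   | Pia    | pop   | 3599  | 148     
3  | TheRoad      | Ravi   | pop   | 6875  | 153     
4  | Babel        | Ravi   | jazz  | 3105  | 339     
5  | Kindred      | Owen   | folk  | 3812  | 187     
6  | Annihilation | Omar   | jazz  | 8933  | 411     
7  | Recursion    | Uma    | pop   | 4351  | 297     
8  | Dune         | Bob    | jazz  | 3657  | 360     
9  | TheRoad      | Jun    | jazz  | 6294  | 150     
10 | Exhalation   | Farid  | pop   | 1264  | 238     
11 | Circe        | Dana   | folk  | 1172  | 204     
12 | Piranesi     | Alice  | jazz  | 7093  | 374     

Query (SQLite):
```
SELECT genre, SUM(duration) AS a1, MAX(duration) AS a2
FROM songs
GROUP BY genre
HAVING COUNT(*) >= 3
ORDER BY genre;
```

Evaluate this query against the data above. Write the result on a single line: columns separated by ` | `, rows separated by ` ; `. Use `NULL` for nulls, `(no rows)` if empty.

Group songs by genre.
Per group compute: SUM(duration), MAX(duration).
HAVING: drop groups with fewer than 3 rows.
  folk: ids {5, 11} → SUM(duration)=391, MAX(duration)=204
  jazz: ids {1, 4, 6, 8, 9, 12} → SUM(duration)=1810, MAX(duration)=411
  pop: ids {2, 3, 7, 10} → SUM(duration)=836, MAX(duration)=297

jazz | 1810 | 411 ; pop | 836 | 297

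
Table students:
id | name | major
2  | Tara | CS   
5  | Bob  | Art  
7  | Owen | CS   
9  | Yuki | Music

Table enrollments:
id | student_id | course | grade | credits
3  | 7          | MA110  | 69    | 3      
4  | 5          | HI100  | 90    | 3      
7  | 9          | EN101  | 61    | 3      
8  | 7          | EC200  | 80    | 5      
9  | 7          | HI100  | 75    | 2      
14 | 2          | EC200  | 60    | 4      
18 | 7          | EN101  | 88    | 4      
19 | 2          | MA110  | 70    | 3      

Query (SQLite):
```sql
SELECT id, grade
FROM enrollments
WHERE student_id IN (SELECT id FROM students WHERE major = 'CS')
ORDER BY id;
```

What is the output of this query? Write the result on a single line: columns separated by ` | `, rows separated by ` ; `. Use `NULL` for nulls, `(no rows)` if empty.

Inner query: students.id where major = 'CS'.
Outer: keep enrollments rows whose student_id is in that set.
Inner query → {2, 7}

3 | 69 ; 8 | 80 ; 9 | 75 ; 14 | 60 ; 18 | 88 ; 19 | 70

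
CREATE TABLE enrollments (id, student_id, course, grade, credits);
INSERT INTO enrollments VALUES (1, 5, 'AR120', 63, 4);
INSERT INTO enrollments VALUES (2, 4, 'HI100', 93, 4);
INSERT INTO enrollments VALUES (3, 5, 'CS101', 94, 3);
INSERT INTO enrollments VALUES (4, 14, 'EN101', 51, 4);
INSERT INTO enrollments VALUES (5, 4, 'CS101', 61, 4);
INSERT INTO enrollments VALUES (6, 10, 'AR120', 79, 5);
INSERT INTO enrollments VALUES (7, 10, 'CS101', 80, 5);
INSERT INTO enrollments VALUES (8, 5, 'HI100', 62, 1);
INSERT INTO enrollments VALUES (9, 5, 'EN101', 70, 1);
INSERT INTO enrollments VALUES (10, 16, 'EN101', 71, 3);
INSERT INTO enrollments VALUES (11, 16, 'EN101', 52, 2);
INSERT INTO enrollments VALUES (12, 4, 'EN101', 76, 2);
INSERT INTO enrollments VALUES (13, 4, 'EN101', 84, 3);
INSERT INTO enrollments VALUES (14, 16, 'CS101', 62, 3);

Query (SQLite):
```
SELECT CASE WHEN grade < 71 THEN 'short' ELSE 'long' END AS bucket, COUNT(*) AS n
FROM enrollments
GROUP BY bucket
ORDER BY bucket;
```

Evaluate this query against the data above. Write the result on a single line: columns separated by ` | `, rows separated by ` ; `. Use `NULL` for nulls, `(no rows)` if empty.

long | 7 ; short | 7

Bucket rows by grade < 71 → 'short' else 'long'; count each bucket.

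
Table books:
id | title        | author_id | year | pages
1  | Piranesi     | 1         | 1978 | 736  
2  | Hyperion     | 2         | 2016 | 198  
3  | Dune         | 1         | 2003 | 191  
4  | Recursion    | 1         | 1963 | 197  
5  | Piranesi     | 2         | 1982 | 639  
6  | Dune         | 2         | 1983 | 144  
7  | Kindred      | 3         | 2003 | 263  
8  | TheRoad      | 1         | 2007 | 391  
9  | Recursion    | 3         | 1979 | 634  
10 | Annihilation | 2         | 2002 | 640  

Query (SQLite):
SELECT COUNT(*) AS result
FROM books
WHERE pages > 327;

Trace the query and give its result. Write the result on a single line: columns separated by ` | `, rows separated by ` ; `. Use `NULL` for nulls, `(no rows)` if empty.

5

Rows where pages > 327 → pages values: [736, 639, 391, 634, 640].
COUNT(*) counts rows → 5.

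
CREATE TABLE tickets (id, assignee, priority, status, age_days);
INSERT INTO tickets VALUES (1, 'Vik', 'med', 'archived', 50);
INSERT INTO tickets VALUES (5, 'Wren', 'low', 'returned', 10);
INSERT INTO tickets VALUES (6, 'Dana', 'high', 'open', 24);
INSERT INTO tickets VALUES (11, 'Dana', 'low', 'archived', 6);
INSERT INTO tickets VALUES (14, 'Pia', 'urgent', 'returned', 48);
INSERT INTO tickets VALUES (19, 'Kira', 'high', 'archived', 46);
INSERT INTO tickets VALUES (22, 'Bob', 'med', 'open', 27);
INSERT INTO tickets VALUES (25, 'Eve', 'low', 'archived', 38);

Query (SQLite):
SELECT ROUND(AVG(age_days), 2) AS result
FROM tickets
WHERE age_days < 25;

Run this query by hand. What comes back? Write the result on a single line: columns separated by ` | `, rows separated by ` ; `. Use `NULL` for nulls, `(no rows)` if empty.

13.33

Rows where age_days < 25 → age_days values: [10, 24, 6].
AVG = 40 / 3 (rounded to 2 dp).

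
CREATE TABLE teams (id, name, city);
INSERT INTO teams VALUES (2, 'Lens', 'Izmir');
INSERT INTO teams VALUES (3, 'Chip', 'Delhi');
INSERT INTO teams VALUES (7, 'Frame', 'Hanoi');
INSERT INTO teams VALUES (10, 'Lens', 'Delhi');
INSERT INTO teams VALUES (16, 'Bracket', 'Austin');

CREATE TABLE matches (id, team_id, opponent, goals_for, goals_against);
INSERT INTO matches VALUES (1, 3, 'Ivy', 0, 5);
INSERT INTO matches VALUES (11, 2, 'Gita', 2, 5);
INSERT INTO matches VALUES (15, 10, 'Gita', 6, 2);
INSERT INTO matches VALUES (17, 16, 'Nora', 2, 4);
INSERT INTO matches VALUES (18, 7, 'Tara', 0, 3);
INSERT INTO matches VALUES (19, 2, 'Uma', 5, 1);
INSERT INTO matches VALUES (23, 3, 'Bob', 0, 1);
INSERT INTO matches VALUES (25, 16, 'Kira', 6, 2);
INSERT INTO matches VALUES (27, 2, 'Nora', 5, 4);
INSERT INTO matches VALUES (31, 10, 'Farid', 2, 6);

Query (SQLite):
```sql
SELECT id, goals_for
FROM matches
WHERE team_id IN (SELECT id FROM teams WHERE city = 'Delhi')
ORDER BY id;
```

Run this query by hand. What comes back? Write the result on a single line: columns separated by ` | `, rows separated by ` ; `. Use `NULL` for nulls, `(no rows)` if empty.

1 | 0 ; 15 | 6 ; 23 | 0 ; 31 | 2

Inner query: teams.id where city = 'Delhi'.
Outer: keep matches rows whose team_id is in that set.
Inner query → {3, 10}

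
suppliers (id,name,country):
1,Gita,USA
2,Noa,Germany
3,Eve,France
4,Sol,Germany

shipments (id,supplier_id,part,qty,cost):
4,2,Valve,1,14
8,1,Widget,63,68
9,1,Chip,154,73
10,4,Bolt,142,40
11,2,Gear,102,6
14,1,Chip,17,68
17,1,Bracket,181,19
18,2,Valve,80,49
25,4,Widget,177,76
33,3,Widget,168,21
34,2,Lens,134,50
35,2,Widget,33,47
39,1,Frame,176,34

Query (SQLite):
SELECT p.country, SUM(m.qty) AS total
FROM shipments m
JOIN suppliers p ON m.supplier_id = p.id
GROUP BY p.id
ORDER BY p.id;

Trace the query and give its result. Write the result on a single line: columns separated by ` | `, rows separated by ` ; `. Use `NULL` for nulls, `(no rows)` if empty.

USA | 591 ; Germany | 350 ; France | 168 ; Germany | 319

Join each shipments row to its suppliers via supplier_id.
Group joined rows by suppliers.id; compute SUM(m.qty) per group.
  1: ids {8, 9, 14, 17, 39} → SUM(m.qty)=591
  2: ids {4, 11, 18, 34, 35} → SUM(m.qty)=350
  3: ids {33} → SUM(m.qty)=168
  4: ids {10, 25} → SUM(m.qty)=319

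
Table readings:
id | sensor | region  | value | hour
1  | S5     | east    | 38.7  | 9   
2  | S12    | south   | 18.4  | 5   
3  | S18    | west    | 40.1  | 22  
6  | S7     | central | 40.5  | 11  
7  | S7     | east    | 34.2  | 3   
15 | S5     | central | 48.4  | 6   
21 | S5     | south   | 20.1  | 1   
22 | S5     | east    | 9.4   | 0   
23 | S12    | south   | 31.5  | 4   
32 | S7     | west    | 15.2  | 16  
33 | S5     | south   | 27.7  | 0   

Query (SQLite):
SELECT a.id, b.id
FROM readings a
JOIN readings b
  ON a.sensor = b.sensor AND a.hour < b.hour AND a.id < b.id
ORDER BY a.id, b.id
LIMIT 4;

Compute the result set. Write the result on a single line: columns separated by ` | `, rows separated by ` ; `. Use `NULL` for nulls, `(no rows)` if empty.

6 | 32 ; 7 | 32

Pairs (a,b) with same sensor, a.hour < b.hour, a.id < b.id.
sensor groups: S12:{2,23} S18:{3} S5:{1,15,21,22,33} S7:{6,7,32}
Ordered by (a.id, b.id); first 4.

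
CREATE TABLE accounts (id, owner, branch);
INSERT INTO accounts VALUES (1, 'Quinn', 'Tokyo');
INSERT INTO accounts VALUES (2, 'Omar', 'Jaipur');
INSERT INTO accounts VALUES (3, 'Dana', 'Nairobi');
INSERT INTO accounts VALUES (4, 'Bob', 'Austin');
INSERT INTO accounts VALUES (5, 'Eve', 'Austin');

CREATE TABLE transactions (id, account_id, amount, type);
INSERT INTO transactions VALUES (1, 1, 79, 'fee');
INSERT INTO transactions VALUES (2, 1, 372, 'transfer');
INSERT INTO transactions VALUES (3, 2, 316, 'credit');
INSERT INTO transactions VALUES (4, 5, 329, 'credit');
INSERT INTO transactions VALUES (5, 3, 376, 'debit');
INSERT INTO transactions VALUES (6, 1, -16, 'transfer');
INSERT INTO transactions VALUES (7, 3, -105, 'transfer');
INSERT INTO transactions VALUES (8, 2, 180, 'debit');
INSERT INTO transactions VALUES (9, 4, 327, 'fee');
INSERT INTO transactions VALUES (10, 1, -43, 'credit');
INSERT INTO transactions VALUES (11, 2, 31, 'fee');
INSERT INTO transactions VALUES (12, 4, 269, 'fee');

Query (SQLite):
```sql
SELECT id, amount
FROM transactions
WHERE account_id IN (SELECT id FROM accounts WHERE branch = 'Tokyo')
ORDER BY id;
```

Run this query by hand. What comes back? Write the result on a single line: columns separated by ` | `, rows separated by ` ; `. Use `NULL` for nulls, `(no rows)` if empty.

Inner query: accounts.id where branch = 'Tokyo'.
Outer: keep transactions rows whose account_id is in that set.
Inner query → {1}

1 | 79 ; 2 | 372 ; 6 | -16 ; 10 | -43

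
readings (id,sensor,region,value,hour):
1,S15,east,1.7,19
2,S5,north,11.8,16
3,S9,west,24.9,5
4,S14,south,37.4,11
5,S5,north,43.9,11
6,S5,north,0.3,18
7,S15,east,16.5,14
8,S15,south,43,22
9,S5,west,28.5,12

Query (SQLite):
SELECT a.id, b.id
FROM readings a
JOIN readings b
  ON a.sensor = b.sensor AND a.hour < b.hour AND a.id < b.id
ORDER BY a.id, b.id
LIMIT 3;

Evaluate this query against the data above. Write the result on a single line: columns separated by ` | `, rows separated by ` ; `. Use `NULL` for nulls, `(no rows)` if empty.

1 | 8 ; 2 | 6 ; 5 | 6

Pairs (a,b) with same sensor, a.hour < b.hour, a.id < b.id.
sensor groups: S14:{4} S15:{1,7,8} S5:{2,5,6,9} S9:{3}
Ordered by (a.id, b.id); first 3.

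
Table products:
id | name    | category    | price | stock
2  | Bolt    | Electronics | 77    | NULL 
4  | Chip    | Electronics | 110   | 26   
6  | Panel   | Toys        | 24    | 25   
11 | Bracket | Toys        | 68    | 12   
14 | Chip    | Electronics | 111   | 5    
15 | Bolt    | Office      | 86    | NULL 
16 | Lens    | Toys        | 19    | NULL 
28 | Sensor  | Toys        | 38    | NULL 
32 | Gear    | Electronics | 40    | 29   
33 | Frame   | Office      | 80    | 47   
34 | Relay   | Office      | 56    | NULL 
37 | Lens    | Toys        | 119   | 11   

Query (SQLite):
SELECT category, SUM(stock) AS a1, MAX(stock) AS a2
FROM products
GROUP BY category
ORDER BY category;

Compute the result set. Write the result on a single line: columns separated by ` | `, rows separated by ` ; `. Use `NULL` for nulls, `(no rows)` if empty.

Group products by category.
Per group compute: SUM(stock), MAX(stock).
  Electronics: ids {2, 4, 14, 32} → SUM(stock)=60, MAX(stock)=29
  Office: ids {15, 33, 34} → SUM(stock)=47, MAX(stock)=47
  Toys: ids {6, 11, 16, 28, 37} → SUM(stock)=48, MAX(stock)=25

Electronics | 60 | 29 ; Office | 47 | 47 ; Toys | 48 | 25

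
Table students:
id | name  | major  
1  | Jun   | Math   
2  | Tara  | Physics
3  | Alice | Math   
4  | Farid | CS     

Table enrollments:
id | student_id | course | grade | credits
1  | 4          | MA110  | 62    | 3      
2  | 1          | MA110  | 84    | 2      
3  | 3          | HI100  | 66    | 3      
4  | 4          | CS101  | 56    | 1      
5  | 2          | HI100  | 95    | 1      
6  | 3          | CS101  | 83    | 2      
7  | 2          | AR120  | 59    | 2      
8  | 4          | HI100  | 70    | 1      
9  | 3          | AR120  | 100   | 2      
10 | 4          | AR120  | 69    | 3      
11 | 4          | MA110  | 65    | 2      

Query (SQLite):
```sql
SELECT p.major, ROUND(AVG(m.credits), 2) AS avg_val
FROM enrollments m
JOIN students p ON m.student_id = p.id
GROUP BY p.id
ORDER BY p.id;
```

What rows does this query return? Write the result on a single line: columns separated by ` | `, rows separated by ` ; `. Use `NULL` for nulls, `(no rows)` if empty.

Math | 2 ; Physics | 1.5 ; Math | 2.33 ; CS | 2

Join each enrollments row to its students via student_id.
Group joined rows by students.id; compute ROUND(AVG(m.credits), 2) per group.
  1: ids {2} → ROUND(AVG(m.credits), 2)=2
  2: ids {5, 7} → ROUND(AVG(m.credits), 2)=1.5
  3: ids {3, 6, 9} → ROUND(AVG(m.credits), 2)=2.33
  4: ids {1, 4, 8, 10, 11} → ROUND(AVG(m.credits), 2)=2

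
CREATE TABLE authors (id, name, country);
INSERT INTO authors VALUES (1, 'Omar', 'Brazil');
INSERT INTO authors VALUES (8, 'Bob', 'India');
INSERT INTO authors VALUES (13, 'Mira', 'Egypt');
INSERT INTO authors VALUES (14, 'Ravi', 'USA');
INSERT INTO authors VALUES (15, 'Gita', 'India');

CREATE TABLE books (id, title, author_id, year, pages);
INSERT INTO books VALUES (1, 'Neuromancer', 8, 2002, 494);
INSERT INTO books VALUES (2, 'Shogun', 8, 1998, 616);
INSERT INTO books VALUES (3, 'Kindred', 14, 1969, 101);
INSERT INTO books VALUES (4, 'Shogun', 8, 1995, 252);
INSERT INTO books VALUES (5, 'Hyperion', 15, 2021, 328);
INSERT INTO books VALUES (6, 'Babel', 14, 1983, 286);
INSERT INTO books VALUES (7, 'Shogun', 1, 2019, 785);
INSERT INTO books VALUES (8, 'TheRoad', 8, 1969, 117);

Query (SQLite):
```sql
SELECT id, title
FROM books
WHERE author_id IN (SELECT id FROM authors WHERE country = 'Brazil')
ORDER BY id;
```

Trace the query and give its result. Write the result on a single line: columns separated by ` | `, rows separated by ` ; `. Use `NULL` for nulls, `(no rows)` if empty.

7 | Shogun

Inner query: authors.id where country = 'Brazil'.
Outer: keep books rows whose author_id is in that set.
Inner query → {1}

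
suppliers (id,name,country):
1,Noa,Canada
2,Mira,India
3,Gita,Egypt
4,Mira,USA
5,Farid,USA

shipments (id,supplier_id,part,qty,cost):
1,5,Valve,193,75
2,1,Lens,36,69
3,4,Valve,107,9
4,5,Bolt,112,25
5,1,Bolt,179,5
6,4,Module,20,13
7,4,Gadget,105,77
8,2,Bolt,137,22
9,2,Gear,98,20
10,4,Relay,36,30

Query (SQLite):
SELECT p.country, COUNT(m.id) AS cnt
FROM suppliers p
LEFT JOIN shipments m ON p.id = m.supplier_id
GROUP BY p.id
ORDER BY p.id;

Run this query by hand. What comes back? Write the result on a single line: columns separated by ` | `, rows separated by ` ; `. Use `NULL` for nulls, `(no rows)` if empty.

LEFT JOIN keeps every suppliers row; unmatched ones get NULL for shipments columns.
Group by suppliers.id and compute COUNT(m.id). COUNT(col) of an all-NULL group is 0.
  1: ids {2, 5} → COUNT(m.id)=2
  2: ids {8, 9} → COUNT(m.id)=2
  3: ids {—} → COUNT(m.id)=0
  4: ids {3, 6, 7, 10} → COUNT(m.id)=4
  5: ids {1, 4} → COUNT(m.id)=2

Canada | 2 ; India | 2 ; Egypt | 0 ; USA | 4 ; USA | 2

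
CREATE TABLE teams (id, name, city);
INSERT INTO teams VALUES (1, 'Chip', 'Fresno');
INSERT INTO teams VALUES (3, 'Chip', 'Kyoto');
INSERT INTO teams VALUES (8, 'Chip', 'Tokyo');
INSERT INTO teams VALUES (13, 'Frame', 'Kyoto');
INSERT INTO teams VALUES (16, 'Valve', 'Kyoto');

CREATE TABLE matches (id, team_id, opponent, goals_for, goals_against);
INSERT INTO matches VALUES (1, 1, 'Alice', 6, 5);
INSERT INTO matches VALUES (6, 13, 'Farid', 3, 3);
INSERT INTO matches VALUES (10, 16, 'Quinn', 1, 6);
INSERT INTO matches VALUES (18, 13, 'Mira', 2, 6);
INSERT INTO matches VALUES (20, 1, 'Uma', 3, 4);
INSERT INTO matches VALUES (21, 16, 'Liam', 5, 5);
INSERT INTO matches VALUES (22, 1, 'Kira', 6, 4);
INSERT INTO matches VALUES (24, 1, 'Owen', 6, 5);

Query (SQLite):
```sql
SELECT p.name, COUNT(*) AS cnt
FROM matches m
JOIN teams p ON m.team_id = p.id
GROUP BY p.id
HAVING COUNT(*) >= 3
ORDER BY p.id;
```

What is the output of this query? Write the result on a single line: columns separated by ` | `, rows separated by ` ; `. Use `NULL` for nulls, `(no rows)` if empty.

Chip | 4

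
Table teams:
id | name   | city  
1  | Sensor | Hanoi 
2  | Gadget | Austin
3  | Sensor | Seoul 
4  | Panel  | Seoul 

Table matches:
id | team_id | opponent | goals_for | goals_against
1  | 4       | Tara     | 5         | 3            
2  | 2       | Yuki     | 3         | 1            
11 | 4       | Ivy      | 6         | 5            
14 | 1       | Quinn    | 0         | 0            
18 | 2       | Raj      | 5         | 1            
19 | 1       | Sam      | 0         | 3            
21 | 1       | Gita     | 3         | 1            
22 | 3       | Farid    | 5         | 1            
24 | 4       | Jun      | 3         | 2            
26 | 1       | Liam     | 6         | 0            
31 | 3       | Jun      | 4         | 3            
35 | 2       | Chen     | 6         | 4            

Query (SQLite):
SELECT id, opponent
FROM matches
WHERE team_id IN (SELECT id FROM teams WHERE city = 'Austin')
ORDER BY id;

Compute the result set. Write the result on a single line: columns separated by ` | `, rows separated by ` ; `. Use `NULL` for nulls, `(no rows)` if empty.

2 | Yuki ; 18 | Raj ; 35 | Chen

Inner query: teams.id where city = 'Austin'.
Outer: keep matches rows whose team_id is in that set.
Inner query → {2}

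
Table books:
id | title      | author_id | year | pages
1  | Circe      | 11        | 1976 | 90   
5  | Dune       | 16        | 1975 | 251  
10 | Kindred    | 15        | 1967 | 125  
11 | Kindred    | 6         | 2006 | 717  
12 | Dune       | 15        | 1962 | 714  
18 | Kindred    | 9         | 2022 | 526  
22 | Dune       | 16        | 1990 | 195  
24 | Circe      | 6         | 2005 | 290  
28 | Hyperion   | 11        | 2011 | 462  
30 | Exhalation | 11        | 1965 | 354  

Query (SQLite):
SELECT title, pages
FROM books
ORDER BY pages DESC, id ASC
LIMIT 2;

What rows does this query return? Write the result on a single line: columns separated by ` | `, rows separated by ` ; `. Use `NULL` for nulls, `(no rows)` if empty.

Sort by pages desc, tiebreak id asc: (717, id=11), (714, id=12), (526, id=18), (462, id=28), (354, id=30) …. Take first 2.

Kindred | 717 ; Dune | 714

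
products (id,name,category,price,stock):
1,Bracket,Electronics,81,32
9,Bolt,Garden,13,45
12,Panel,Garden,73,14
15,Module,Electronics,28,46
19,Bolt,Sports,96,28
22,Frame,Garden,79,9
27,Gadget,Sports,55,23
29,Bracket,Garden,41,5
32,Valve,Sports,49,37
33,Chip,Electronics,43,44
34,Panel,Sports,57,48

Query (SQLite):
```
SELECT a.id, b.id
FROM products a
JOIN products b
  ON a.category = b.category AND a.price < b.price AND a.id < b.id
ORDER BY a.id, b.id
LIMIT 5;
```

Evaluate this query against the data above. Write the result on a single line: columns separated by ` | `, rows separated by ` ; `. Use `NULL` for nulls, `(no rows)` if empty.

9 | 12 ; 9 | 22 ; 9 | 29 ; 12 | 22 ; 15 | 33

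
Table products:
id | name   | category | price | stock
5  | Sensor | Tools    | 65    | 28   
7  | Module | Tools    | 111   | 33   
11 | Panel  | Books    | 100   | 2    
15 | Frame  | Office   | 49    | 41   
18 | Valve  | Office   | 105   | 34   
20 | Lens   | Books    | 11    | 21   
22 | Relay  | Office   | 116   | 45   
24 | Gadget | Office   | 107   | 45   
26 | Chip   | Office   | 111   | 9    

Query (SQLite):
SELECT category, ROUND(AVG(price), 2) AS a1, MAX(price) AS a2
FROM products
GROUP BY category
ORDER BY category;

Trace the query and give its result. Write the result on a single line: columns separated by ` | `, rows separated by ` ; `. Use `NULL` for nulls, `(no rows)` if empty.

Group products by category.
Per group compute: ROUND(AVG(price), 2), MAX(price).
  Books: ids {11, 20} → ROUND(AVG(price), 2)=55.5, MAX(price)=100
  Office: ids {15, 18, 22, 24, 26} → ROUND(AVG(price), 2)=97.6, MAX(price)=116
  Tools: ids {5, 7} → ROUND(AVG(price), 2)=88, MAX(price)=111

Books | 55.5 | 100 ; Office | 97.6 | 116 ; Tools | 88 | 111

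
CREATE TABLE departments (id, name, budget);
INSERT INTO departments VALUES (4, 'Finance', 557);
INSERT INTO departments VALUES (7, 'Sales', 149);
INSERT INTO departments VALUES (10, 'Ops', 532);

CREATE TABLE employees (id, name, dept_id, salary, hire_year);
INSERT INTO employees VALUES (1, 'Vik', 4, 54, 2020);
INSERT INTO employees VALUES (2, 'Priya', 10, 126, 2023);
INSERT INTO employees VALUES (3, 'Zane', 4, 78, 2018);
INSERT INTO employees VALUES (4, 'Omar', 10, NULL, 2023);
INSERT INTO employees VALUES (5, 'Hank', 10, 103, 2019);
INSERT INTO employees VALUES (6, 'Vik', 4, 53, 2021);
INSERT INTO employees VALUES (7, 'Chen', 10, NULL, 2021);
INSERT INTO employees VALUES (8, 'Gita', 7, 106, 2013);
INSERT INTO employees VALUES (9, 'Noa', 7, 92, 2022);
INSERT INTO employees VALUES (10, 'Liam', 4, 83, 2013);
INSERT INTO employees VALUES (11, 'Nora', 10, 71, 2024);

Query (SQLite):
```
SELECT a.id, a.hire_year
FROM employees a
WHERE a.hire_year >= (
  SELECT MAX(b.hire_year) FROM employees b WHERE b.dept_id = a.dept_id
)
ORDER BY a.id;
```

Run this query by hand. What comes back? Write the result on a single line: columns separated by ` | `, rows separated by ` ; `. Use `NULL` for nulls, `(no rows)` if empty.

6 | 2021 ; 9 | 2022 ; 11 | 2024

For each employees row a, compute MAX(hire_year) over rows sharing a.dept_id.
Keep row a if a.hire_year >= that per-group MAX.
  dept_id=4: MAX(hire_year) = 2021
  dept_id=7: MAX(hire_year) = 2022
  dept_id=10: MAX(hire_year) = 2024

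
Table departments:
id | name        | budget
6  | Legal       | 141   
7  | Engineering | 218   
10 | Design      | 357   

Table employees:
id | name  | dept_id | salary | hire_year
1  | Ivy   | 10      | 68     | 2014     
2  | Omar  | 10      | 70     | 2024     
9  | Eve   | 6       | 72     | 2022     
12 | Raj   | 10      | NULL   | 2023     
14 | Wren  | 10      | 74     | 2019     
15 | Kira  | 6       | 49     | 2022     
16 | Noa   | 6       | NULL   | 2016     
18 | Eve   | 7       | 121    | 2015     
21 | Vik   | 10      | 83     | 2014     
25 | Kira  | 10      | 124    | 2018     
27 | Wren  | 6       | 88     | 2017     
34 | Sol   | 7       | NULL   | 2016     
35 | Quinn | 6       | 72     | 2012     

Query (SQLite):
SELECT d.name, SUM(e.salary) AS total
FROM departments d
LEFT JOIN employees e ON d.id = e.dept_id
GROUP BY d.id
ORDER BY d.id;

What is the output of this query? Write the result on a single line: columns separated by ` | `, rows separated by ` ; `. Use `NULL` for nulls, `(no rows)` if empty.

Legal | 281 ; Engineering | 121 ; Design | 419

LEFT JOIN keeps every departments row; unmatched ones get NULL for employees columns.
Group by departments.id and compute SUM(e.salary). SUM over an all-NULL group is NULL.
  6: ids {9, 15, 16, 27, 35} → SUM(e.salary)=281
  7: ids {18, 34} → SUM(e.salary)=121
  10: ids {1, 2, 12, 14, 21, 25} → SUM(e.salary)=419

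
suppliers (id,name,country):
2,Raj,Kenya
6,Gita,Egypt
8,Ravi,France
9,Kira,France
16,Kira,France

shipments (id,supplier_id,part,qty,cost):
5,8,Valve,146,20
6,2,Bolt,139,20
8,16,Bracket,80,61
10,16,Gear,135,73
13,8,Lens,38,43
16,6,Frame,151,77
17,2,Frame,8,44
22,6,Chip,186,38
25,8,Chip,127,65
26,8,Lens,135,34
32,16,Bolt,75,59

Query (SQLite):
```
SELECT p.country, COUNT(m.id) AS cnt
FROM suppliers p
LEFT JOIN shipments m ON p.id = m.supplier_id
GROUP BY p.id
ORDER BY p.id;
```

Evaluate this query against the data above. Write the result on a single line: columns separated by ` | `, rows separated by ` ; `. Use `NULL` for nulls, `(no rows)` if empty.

LEFT JOIN keeps every suppliers row; unmatched ones get NULL for shipments columns.
Group by suppliers.id and compute COUNT(m.id). COUNT(col) of an all-NULL group is 0.
  2: ids {6, 17} → COUNT(m.id)=2
  6: ids {16, 22} → COUNT(m.id)=2
  8: ids {5, 13, 25, 26} → COUNT(m.id)=4
  9: ids {—} → COUNT(m.id)=0
  16: ids {8, 10, 32} → COUNT(m.id)=3

Kenya | 2 ; Egypt | 2 ; France | 4 ; France | 0 ; France | 3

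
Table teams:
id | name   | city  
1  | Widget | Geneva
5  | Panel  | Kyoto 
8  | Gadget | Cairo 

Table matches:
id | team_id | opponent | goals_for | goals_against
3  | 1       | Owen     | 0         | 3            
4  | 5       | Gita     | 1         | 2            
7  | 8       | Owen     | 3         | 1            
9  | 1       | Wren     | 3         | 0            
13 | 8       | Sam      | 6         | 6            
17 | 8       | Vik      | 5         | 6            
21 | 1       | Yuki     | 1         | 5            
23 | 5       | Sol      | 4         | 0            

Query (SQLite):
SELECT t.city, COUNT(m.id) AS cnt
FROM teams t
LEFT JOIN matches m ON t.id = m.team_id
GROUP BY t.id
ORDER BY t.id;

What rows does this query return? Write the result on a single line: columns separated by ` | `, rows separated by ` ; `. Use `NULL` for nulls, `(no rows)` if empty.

LEFT JOIN keeps every teams row; unmatched ones get NULL for matches columns.
Group by teams.id and compute COUNT(m.id). COUNT(col) of an all-NULL group is 0.
  1: ids {3, 9, 21} → COUNT(m.id)=3
  5: ids {4, 23} → COUNT(m.id)=2
  8: ids {7, 13, 17} → COUNT(m.id)=3

Geneva | 3 ; Kyoto | 2 ; Cairo | 3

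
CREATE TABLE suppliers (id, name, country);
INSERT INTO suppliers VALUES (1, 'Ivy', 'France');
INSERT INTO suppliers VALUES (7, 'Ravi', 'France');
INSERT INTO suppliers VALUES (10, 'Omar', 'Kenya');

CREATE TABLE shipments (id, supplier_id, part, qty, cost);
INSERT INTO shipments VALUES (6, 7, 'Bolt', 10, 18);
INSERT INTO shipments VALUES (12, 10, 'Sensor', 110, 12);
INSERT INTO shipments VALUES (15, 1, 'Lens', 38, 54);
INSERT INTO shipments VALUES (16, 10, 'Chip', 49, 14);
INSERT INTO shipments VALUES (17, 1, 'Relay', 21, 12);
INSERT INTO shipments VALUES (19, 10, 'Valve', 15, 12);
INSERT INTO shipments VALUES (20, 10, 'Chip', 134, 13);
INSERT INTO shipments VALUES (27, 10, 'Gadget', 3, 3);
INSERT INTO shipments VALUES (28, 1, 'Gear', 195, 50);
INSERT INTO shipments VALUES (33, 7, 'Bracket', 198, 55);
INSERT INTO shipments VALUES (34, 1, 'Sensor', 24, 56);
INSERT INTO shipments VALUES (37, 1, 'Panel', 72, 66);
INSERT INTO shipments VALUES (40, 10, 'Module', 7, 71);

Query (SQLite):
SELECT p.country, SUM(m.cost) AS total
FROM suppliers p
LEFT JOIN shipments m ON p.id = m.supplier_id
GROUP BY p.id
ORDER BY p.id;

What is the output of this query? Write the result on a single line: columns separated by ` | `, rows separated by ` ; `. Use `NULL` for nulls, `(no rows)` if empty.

France | 238 ; France | 73 ; Kenya | 125

LEFT JOIN keeps every suppliers row; unmatched ones get NULL for shipments columns.
Group by suppliers.id and compute SUM(m.cost). SUM over an all-NULL group is NULL.
  1: ids {15, 17, 28, 34, 37} → SUM(m.cost)=238
  7: ids {6, 33} → SUM(m.cost)=73
  10: ids {12, 16, 19, 20, 27, 40} → SUM(m.cost)=125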